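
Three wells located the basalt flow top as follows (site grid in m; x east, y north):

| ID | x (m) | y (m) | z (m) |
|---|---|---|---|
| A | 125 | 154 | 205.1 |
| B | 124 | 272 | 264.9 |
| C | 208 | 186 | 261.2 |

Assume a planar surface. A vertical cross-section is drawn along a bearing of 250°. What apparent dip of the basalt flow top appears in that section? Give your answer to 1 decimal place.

Let the plane be z = a·x + b·y + c.
B−A: −1a + 118b = 59.8;  C−A: 83a + 32b = 56.1.
Solving gives a = 0.47895, b = 0.51084.
Unit vector along 250° is (sin 250°, cos 250°) = (-0.9397, -0.3420).
Slope in that direction = a·(-0.9397) + b·(-0.3420) = −0.62479.
Apparent dip = arctan|0.62479| = 32.0° (true dip is 35.0°, so apparent ≤ true as expected).

32.0°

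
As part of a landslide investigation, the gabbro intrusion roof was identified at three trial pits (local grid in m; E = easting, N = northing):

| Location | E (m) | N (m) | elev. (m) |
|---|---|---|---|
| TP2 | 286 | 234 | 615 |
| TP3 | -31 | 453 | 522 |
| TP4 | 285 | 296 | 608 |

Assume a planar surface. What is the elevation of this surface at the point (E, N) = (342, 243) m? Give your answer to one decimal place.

Two edge vectors: TP2→TP3 = (-317, 219, -93), TP2→TP4 = (-1, 62, -7).
Normal n = (TP2→TP3) × (TP2→TP4) = (4233, -2126, -19435).
So ∂z/∂E = −n_x/n_z = 0.21780 and ∂z/∂N = −n_y/n_z = −0.10939.
Intercept c from TP2: 615 − 62.29 + 25.60 = 578.31.
At (342, 243): z = 74.5 − 26.6 + 578.31 = 626.2 m.

626.2 m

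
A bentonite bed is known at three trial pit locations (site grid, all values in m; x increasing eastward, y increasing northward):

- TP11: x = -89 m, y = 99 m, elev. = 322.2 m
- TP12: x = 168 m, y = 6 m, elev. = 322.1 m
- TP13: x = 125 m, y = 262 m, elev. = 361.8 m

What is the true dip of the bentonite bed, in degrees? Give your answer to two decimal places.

9.95°

Two edge vectors: TP11→TP12 = (257, -93, -0.1), TP11→TP13 = (214, 163, 39.6).
Normal n = (TP11→TP12) × (TP11→TP13) = (-3666.5, -10198.6, 61793).
So ∂z/∂x = −n_x/n_z = 0.05934 and ∂z/∂y = −n_y/n_z = 0.16504.
Gradient magnitude |∇z| = √(a² + b²) = √(0.00352 + 0.02724) = 0.17539.
True dip = arctan(0.17539) = 9.95°, dipping toward SSW (azimuth ≈ 200°).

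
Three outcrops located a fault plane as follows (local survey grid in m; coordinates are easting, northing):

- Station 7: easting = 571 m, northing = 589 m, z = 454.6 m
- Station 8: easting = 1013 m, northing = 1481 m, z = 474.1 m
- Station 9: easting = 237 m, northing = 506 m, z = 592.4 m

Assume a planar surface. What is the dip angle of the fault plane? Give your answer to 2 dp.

28.46°

Let the plane be z = a·easting + b·northing + c.
Station 8−Station 7: 442a + 892b = 19.5;  Station 9−Station 7: −334a − 83b = 137.8.
Solving gives a = −0.47671, b = 0.25808.
Gradient magnitude |∇z| = √(a² + b²) = √(0.22725 + 0.06660) = 0.54208.
True dip = arctan(0.54208) = 28.46°, dipping toward ESE (azimuth ≈ 118°).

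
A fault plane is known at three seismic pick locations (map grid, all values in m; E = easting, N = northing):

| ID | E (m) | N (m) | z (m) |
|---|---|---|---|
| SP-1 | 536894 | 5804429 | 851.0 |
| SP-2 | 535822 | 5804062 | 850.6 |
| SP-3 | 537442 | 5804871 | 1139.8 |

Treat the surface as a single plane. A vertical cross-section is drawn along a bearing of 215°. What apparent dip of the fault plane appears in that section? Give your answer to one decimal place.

Let the plane be z = a·E + b·N + c.
SP-2−SP-1: −1072a − 367b = −0.4;  SP-3−SP-1: 548a + 442b = 288.8.
Solving gives a = −0.38801, b = 1.13445.
Unit vector along 215° is (sin 215°, cos 215°) = (-0.5736, -0.8192).
Slope in that direction = a·(-0.5736) + b·(-0.8192) = −0.70674.
Apparent dip = arctan|0.70674| = 35.3° (true dip is 50.2°, so apparent ≤ true as expected).

35.3°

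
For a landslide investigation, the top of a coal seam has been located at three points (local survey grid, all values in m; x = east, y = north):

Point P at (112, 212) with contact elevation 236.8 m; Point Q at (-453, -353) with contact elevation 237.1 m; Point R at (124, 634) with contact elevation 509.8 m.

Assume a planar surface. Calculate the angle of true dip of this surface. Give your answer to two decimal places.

43.29°

Two edge vectors: Point P→Point Q = (-565, -565, 0.3), Point P→Point R = (12, 422, 273).
Normal n = (Point P→Point Q) × (Point P→Point R) = (-154371.6, 154248.6, -231650).
So ∂z/∂x = −n_x/n_z = −0.66640 and ∂z/∂y = −n_y/n_z = 0.66587.
Gradient magnitude |∇z| = √(a² + b²) = √(0.44409 + 0.44338) = 0.94206.
True dip = arctan(0.94206) = 43.29°, dipping toward SE (azimuth ≈ 135°).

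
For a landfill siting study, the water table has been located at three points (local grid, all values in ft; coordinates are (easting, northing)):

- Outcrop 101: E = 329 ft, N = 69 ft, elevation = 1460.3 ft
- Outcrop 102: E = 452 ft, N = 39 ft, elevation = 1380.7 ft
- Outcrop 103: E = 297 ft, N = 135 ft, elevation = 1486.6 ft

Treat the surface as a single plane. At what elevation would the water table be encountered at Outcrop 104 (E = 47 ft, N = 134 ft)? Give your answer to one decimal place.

Let the plane be z = a·E + b·N + c.
Outcrop 102−Outcrop 101: 123a − 30b = −79.6;  Outcrop 103−Outcrop 101: −32a + 66b = 26.3.
Solving gives a = −0.62372, b = 0.09607.
Then c = 1460.3 − a·329 − b·69 = 1658.88.
At (47, 134): z = −29.3 + 12.9 + 1658.88 = 1642.4 ft.

1642.4 ft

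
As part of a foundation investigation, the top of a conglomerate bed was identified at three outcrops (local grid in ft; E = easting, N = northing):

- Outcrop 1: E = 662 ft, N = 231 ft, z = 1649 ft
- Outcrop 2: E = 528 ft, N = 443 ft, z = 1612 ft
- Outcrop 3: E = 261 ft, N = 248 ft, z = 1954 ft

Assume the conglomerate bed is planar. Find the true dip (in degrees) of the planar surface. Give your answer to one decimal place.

46.1°

Let the plane be z = a·E + b·N + c.
Outcrop 2−Outcrop 1: −134a + 212b = −37;  Outcrop 3−Outcrop 1: −401a + 17b = 305.
Solving gives a = −0.78914, b = −0.67333.
Gradient magnitude |∇z| = √(a² + b²) = √(0.62275 + 0.45337) = 1.03736.
True dip = arctan(1.03736) = 46.1°, dipping toward NE (azimuth ≈ 050°).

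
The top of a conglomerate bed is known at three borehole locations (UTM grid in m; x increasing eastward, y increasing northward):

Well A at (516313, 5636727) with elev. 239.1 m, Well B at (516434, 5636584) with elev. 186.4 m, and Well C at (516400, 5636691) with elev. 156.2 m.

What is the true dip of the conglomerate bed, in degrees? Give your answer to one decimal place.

Let the plane be z = a·x + b·y + c.
Well B−Well A: 121a − 143b = −52.7;  Well C−Well A: 87a − 36b = −82.9.
Solving gives a = −1.23160, b = −0.67359.
Gradient magnitude |∇z| = √(a² + b²) = √(1.51684 + 0.45373) = 1.40377.
True dip = arctan(1.40377) = 54.5°, dipping toward ENE (azimuth ≈ 061°).

54.5°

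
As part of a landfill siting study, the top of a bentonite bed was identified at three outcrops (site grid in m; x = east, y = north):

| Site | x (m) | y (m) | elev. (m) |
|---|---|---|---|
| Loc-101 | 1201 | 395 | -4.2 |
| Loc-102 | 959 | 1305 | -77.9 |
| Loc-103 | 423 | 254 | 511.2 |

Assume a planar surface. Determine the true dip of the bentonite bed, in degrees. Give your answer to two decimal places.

Let the plane be z = a·x + b·y + c.
Loc-102−Loc-101: −242a + 910b = −73.7;  Loc-103−Loc-101: −778a − 141b = 515.4.
Solving gives a = −0.61800, b = −0.24534.
Gradient magnitude |∇z| = √(a² + b²) = √(0.38193 + 0.06019) = 0.66492.
True dip = arctan(0.66492) = 33.62°, dipping toward ENE (azimuth ≈ 068°).

33.62°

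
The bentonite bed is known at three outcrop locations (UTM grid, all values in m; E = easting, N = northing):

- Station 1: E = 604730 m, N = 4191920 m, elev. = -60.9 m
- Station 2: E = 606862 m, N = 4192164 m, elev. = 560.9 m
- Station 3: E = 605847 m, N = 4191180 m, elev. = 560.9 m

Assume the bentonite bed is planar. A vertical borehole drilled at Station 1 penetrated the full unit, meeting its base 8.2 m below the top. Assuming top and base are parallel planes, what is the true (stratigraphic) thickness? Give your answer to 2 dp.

7.41 m

Let the plane be z = a·E + b·N + c.
Station 2−Station 1: 2132a + 244b = 621.8;  Station 3−Station 1: 1117a − 740b = 621.8.
Solving gives a = 0.33069, b = −0.34111.
|∇z| = √(a²+b²) = 0.47509, so dip δ = arctan(0.47509) = 25.41°.
True thickness = vertical thickness × cos δ = 8.2 × cos 25.41° = 7.41 m.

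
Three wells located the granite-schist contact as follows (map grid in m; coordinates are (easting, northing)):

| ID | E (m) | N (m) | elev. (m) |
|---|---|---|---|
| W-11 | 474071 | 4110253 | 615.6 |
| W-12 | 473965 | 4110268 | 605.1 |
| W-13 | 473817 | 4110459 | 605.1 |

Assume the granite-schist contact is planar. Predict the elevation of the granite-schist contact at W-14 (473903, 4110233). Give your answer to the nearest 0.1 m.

595.2 m

Let the plane be z = a·E + b·N + c.
W-12−W-11: −106a + 15b = −10.5;  W-13−W-11: −254a + 206b = −10.5.
Solving gives a = 0.111255964, b = 0.086208809.
Then c = 615.6 − a·474071 − b·4110253 = −406467.64.
At (473903, 4110233): z = 52724.5 + 354338.3 − 406467.64 = 595.2 m.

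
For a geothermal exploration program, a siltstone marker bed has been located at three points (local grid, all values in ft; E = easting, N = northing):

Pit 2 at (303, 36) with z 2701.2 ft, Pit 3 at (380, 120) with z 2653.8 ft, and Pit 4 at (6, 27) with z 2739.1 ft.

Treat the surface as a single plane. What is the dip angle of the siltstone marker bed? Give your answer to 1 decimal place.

Let the plane be z = a·E + b·N + c.
Pit 3−Pit 2: 77a + 84b = −47.4;  Pit 4−Pit 2: −297a − 9b = 37.9.
Solving gives a = −0.11367, b = −0.46009.
Gradient magnitude |∇z| = √(a² + b²) = √(0.01292 + 0.21168) = 0.47392.
True dip = arctan(0.47392) = 25.4°, dipping toward NNE (azimuth ≈ 014°).

25.4°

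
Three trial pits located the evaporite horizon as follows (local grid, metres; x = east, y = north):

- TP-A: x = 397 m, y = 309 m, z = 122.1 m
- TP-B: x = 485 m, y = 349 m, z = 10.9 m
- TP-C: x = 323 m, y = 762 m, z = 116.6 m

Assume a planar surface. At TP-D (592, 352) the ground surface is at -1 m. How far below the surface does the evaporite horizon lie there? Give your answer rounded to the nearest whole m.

114 m

Let the plane be z = a·x + b·y + c.
TP-B−TP-A: 88a + 40b = −111.2;  TP-C−TP-A: −74a + 453b = −5.5.
Solving gives a = −1.17116, b = −0.20346.
Then c = 122.1 − a·397 − b·309 = 649.92.
At (592, 352): z_contact = −693.3 − 71.6 + 649.92 = -115.0 m.
Depth below ground = -1 − (-115.0) = 114 m.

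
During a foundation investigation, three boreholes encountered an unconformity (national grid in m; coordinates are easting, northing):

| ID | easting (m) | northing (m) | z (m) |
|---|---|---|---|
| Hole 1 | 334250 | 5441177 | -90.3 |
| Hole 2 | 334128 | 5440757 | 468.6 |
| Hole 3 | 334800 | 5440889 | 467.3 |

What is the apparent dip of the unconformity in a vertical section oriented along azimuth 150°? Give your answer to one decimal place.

53.7°

Two edge vectors: Hole 1→Hole 2 = (-122, -420, 558.9), Hole 1→Hole 3 = (550, -288, 557.6).
Normal n = (Hole 1→Hole 2) × (Hole 1→Hole 3) = (-73228.8, 375422.2, 266136).
So ∂z/∂easting = −n_x/n_z = 0.27516 and ∂z/∂northing = −n_y/n_z = −1.41064.
Unit vector along 150° is (sin 150°, cos 150°) = (0.5000, -0.8660).
Slope in that direction = a·(0.5000) + b·(-0.8660) = 1.35923.
Apparent dip = arctan|1.35923| = 53.7° (true dip is 55.2°, so apparent ≤ true as expected).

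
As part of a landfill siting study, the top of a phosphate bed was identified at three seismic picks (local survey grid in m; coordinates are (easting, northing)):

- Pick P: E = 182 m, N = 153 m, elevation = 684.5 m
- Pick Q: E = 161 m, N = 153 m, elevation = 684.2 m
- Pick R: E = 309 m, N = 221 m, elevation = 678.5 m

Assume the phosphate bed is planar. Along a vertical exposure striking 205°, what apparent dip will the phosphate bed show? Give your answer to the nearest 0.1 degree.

Two edge vectors: Pick P→Pick Q = (-21, 0, -0.3), Pick P→Pick R = (127, 68, -6).
Normal n = (Pick P→Pick Q) × (Pick P→Pick R) = (20.4, -164.1, -1428).
So ∂z/∂E = −n_x/n_z = 0.01429 and ∂z/∂N = −n_y/n_z = −0.11492.
Unit vector along 205° is (sin 205°, cos 205°) = (-0.4226, -0.9063).
Slope in that direction = a·(-0.4226) + b·(-0.9063) = 0.09811.
Apparent dip = arctan|0.09811| = 5.6° (true dip is 6.6°, so apparent ≤ true as expected).

5.6°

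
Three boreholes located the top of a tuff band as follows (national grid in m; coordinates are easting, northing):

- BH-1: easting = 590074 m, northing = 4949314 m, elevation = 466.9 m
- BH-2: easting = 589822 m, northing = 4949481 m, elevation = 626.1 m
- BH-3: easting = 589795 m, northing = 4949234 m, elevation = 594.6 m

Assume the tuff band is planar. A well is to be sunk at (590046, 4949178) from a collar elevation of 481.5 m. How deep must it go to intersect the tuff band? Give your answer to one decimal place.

Let the plane be z = a·easting + b·northing + c.
BH-2−BH-1: −252a + 167b = 159.2;  BH-3−BH-1: −279a − 80b = 127.7.
Solving gives a = −0.510267703, b = 0.183308615.
Then c = 466.9 − a·590074 − b·4949314 = −605689.29.
At (590046, 4949178): z_contact = −301081.42 + 907226.97 − 605689.29 = 456.26 m.
Depth below ground = 481.5 − 456.26 = 25.2 m.

25.2 m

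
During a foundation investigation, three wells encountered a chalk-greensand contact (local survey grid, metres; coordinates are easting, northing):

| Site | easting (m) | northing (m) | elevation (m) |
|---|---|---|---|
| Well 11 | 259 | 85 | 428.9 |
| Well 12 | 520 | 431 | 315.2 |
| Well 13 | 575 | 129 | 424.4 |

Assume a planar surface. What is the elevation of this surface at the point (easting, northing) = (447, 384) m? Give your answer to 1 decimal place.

329.3 m

Let the plane be z = a·easting + b·northing + c.
Well 12−Well 11: 261a + 346b = −113.7;  Well 13−Well 11: 316a + 44b = −4.5.
Solving gives a = 0.03521, b = −0.35518.
Then c = 428.9 − a·259 − b·85 = 449.97.
At (447, 384): z = 15.7 − 136.4 + 449.97 = 329.3 m.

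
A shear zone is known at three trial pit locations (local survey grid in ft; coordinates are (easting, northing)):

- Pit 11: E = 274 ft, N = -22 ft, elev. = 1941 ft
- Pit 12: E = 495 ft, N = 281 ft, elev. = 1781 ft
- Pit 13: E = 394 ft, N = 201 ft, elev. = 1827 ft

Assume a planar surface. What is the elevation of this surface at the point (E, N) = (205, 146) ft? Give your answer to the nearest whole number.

1869 ft

Two edge vectors: Pit 11→Pit 12 = (221, 303, -160), Pit 11→Pit 13 = (120, 223, -114).
Normal n = (Pit 11→Pit 12) × (Pit 11→Pit 13) = (1138, 5994, 12923).
So ∂z/∂E = −n_x/n_z = −0.08806 and ∂z/∂N = −n_y/n_z = −0.46382.
Intercept c from Pit 11: 1941 + 24.13 − 10.20 = 1954.92.
At (205, 146): z = −18.1 − 67.7 + 1954.92 = 1869.2 ft.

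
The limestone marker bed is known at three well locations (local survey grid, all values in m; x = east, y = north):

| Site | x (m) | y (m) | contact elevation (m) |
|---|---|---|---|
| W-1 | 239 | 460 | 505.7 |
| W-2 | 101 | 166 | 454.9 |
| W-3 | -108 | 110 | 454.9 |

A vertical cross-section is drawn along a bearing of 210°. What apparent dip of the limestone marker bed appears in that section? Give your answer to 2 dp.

Two edge vectors: W-1→W-2 = (-138, -294, -50.8), W-1→W-3 = (-347, -350, -50.8).
Normal n = (W-1→W-2) × (W-1→W-3) = (-2844.8, 10617.2, -53718).
So ∂z/∂x = −n_x/n_z = −0.05296 and ∂z/∂y = −n_y/n_z = 0.19765.
Unit vector along 210° is (sin 210°, cos 210°) = (-0.5000, -0.8660).
Slope in that direction = a·(-0.5000) + b·(-0.8660) = −0.14469.
Apparent dip = arctan|0.14469| = 8.23° (true dip is 11.6°, so apparent ≤ true as expected).

8.23°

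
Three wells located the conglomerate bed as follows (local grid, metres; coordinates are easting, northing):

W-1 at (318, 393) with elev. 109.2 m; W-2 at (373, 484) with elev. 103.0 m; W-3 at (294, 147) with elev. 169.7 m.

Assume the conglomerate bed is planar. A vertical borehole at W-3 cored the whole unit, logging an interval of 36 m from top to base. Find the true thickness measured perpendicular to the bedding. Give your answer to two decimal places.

Two edge vectors: W-1→W-2 = (55, 91, -6.2), W-1→W-3 = (-24, -246, 60.5).
Normal n = (W-1→W-2) × (W-1→W-3) = (3980.3, -3178.7, -11346).
So ∂z/∂easting = −n_x/n_z = 0.35081 and ∂z/∂northing = −n_y/n_z = −0.28016.
|∇z| = √(a²+b²) = 0.44895, so dip δ = arctan(0.44895) = 24.18°.
True thickness = vertical thickness × cos δ = 36 × cos 24.18° = 32.84 m.

32.84 m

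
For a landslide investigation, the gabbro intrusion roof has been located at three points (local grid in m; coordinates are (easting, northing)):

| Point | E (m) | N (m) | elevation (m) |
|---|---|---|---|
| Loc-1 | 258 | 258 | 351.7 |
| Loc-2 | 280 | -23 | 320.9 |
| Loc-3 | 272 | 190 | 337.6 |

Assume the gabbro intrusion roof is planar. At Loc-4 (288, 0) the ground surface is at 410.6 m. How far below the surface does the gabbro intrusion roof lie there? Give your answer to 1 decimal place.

94.7 m

Let the plane be z = a·E + b·N + c.
Loc-2−Loc-1: 22a − 281b = −30.8;  Loc-3−Loc-1: 14a − 68b = −14.1.
Solving gives a = −0.76608, b = 0.04963.
Then c = 351.7 − a·258 − b·258 = 536.54.
At (288, 0): z_contact = −220.63 + 0.00 + 536.54 = 315.91 m.
Depth below ground = 410.6 − 315.91 = 94.7 m.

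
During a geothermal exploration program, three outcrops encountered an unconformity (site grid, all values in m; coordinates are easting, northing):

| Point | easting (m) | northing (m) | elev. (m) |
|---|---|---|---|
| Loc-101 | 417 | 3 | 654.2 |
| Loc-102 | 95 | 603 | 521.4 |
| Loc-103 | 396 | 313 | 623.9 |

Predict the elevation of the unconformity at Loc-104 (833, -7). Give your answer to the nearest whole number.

765 m

Let the plane be z = a·easting + b·northing + c.
Loc-102−Loc-101: −322a + 600b = −132.8;  Loc-103−Loc-101: −21a + 310b = −30.3.
Solving gives a = 0.26356, b = −0.07989.
Then c = 654.2 − a·417 − b·3 = 544.53.
At (833, -7): z = 219.5 + 0.6 + 544.53 = 764.6 m.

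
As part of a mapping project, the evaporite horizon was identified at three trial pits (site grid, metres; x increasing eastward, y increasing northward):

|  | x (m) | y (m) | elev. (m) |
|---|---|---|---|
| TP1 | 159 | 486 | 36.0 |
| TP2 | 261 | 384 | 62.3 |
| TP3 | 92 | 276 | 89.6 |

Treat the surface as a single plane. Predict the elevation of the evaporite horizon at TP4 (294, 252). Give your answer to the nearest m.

Two edge vectors: TP1→TP2 = (102, -102, 26.3), TP1→TP3 = (-67, -210, 53.6).
Normal n = (TP1→TP2) × (TP1→TP3) = (55.8, -7229.3, -28254).
So ∂z/∂x = −n_x/n_z = 0.00197 and ∂z/∂y = −n_y/n_z = −0.25587.
Intercept c from TP1: 36 − 0.31 + 124.35 = 160.04.
At (294, 252): z = 0.6 − 64.5 + 160.04 = 96.1 m.

96 m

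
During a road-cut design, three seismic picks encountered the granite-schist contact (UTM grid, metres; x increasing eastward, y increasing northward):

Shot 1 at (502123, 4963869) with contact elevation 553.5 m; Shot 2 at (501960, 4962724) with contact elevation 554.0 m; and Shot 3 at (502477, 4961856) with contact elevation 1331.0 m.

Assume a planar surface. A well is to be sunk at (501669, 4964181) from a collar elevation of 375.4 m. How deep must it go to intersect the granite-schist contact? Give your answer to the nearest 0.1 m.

Two edge vectors: Shot 1→Shot 2 = (-163, -1145, 0.5), Shot 1→Shot 3 = (354, -2013, 777.5).
Normal n = (Shot 1→Shot 2) × (Shot 1→Shot 3) = (-889231, 126909.5, 733449).
So ∂z/∂x = −n_x/n_z = 1.212396499 and ∂z/∂y = −n_y/n_z = −0.173031117.
Intercept c from Shot 1: 553.5 − 608772.17 + 858903.80 = 250685.13.
At (501669, 4964181): z_contact = 608221.74 − 858957.79 + 250685.13 = -50.91 m.
Depth below ground = 375.4 − (-50.91) = 426.3 m.

426.3 m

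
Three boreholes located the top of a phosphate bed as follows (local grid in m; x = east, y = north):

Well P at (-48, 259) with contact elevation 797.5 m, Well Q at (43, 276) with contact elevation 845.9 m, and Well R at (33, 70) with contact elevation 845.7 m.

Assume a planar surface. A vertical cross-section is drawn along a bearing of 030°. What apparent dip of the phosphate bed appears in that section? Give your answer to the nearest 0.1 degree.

Two edge vectors: Well P→Well Q = (91, 17, 48.4), Well P→Well R = (81, -189, 48.2).
Normal n = (Well P→Well Q) × (Well P→Well R) = (9967, -465.8, -18576).
So ∂z/∂x = −n_x/n_z = 0.53655 and ∂z/∂y = −n_y/n_z = −0.02508.
Unit vector along 030° is (sin 30°, cos 30°) = (0.5000, 0.8660).
Slope in that direction = a·(0.5000) + b·(0.8660) = 0.24656.
Apparent dip = arctan|0.24656| = 13.9° (true dip is 28.2°, so apparent ≤ true as expected).

13.9°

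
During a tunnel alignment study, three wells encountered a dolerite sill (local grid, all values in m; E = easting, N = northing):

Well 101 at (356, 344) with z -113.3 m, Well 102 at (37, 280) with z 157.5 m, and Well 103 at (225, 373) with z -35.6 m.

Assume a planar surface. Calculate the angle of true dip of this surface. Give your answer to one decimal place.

43.4°

Two edge vectors: Well 101→Well 102 = (-319, -64, 270.8), Well 101→Well 103 = (-131, 29, 77.7).
Normal n = (Well 101→Well 102) × (Well 101→Well 103) = (-12826, -10688.5, -17635).
So ∂z/∂E = −n_x/n_z = −0.72730 and ∂z/∂N = −n_y/n_z = −0.60610.
Gradient magnitude |∇z| = √(a² + b²) = √(0.52897 + 0.36735) = 0.94674.
True dip = arctan(0.94674) = 43.4°, dipping toward NE (azimuth ≈ 050°).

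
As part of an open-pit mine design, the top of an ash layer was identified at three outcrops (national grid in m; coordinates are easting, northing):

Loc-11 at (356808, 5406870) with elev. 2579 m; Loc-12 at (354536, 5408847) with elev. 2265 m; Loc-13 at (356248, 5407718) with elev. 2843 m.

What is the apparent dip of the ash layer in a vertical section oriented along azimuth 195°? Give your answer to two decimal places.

49.31°

Let the plane be z = a·easting + b·northing + c.
Loc-12−Loc-11: −2272a + 1977b = −314;  Loc-13−Loc-11: −560a + 848b = 264.
Solving gives a = 0.96176, b = 0.94645.
Unit vector along 195° is (sin 195°, cos 195°) = (-0.2588, -0.9659).
Slope in that direction = a·(-0.2588) + b·(-0.9659) = −1.16312.
Apparent dip = arctan|1.16312| = 49.31° (true dip is 53.5°, so apparent ≤ true as expected).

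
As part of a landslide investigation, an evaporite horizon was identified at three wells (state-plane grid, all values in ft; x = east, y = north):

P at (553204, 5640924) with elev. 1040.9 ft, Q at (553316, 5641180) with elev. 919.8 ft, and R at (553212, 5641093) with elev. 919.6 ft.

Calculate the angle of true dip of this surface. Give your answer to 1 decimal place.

Two edge vectors: P→Q = (112, 256, -121.1), P→R = (8, 169, -121.3).
Normal n = (P→Q) × (P→R) = (-10586.9, 12616.8, 16880).
So ∂z/∂x = −n_x/n_z = 0.62719 and ∂z/∂y = −n_y/n_z = −0.74744.
Gradient magnitude |∇z| = √(a² + b²) = √(0.39336 + 0.55867) = 0.97572.
True dip = arctan(0.97572) = 44.3°, dipping toward NW (azimuth ≈ 320°).

44.3°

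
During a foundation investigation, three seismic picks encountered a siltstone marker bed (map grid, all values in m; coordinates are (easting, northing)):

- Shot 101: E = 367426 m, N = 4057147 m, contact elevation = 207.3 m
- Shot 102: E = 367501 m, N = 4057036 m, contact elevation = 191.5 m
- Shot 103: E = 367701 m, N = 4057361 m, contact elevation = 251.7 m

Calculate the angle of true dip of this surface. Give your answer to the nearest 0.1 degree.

Let the plane be z = a·E + b·N + c.
Shot 102−Shot 101: 75a − 111b = −15.8;  Shot 103−Shot 101: 275a + 214b = 44.4.
Solving gives a = 0.03322, b = 0.16479.
Gradient magnitude |∇z| = √(a² + b²) = √(0.00110 + 0.02716) = 0.16810.
True dip = arctan(0.16810) = 9.5°, dipping toward SSW (azimuth ≈ 191°).

9.5°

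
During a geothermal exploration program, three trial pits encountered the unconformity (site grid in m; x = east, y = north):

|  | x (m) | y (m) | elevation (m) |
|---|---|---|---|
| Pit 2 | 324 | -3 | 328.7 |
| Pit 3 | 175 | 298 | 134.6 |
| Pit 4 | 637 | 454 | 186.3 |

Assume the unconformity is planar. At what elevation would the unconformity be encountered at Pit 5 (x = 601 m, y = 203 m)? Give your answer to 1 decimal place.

302.9 m

Two edge vectors: Pit 2→Pit 3 = (-149, 301, -194.1), Pit 2→Pit 4 = (313, 457, -142.4).
Normal n = (Pit 2→Pit 3) × (Pit 2→Pit 4) = (45841.3, -81970.9, -162306).
So ∂z/∂x = −n_x/n_z = 0.28244 and ∂z/∂y = −n_y/n_z = −0.50504.
Intercept c from Pit 2: 328.7 − 91.51 − 1.52 = 235.68.
At (601, 203): z = 169.7 − 102.5 + 235.68 = 302.9 m.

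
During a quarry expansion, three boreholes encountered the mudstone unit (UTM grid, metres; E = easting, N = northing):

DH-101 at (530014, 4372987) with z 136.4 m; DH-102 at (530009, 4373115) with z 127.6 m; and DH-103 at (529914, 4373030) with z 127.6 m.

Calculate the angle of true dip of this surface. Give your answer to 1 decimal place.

Let the plane be z = a·E + b·N + c.
DH-102−DH-101: −5a + 128b = −8.8;  DH-103−DH-101: −100a + 43b = −8.8.
Solving gives a = 0.05944, b = −0.06643.
Gradient magnitude |∇z| = √(a² + b²) = √(0.00353 + 0.00441) = 0.08914.
True dip = arctan(0.08914) = 5.1°, dipping toward NW (azimuth ≈ 318°).

5.1°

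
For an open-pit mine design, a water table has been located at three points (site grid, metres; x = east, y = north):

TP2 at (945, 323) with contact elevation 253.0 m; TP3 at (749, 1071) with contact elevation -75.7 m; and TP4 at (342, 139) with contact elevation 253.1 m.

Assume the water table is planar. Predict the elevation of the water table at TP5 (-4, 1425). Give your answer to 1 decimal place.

-313.1 m

Let the plane be z = a·x + b·y + c.
TP3−TP2: −196a + 748b = −328.7;  TP4−TP2: −603a − 184b = 0.1.
Solving gives a = 0.124009, b = −0.406944.
Then c = 253 − a·945 − b·323 = 267.25.
At (-4, 1425): z = −0.5 − 579.9 + 267.25 = -313.1 m.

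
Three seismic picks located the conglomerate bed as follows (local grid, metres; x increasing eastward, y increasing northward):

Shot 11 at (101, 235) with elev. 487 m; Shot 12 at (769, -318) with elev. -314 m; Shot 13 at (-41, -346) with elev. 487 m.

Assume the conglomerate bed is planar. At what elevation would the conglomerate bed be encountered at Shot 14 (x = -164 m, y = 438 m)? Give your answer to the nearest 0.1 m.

Two edge vectors: Shot 11→Shot 12 = (668, -553, -801), Shot 11→Shot 13 = (-142, -581, 0).
Normal n = (Shot 11→Shot 12) × (Shot 11→Shot 13) = (-465381, 113742, -466634).
So ∂z/∂x = −n_x/n_z = −0.99731 and ∂z/∂y = −n_y/n_z = 0.24375.
Intercept c from Shot 11: 487 + 100.73 − 57.28 = 530.45.
At (-164, 438): z = 163.6 + 106.8 + 530.45 = 800.8 m.

800.8 m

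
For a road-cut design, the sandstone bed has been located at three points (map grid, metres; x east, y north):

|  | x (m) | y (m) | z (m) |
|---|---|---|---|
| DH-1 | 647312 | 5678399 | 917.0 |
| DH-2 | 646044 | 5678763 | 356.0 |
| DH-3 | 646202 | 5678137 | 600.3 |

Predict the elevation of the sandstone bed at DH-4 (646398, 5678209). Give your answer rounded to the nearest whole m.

648 m

Two edge vectors: DH-1→DH-2 = (-1268, 364, -561), DH-1→DH-3 = (-1110, -262, -316.7).
Normal n = (DH-1→DH-2) × (DH-1→DH-3) = (-262260.8, 221134.4, 736256).
So ∂z/∂x = −n_x/n_z = 0.35620871 and ∂z/∂y = −n_y/n_z = −0.30034988.
Intercept c from DH-1: 917 − 230578.17 + 1705506.45 = 1475845.28.
At (646398, 5678209): z = 230252.6 − 1705449.4 + 1475845.28 = 648.5 m.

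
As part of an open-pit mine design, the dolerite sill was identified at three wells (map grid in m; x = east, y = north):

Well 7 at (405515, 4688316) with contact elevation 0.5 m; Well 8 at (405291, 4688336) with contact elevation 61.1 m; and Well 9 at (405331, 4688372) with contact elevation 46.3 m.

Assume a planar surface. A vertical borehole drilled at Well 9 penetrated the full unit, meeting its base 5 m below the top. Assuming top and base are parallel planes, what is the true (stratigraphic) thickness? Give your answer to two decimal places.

4.79 m

Let the plane be z = a·x + b·y + c.
Well 8−Well 7: −224a + 20b = 60.6;  Well 9−Well 7: −184a + 56b = 45.8.
Solving gives a = −0.27951, b = −0.10054.
|∇z| = √(a²+b²) = 0.29705, so dip δ = arctan(0.29705) = 16.54°.
True thickness = vertical thickness × cos δ = 5 × cos 16.54° = 4.79 m.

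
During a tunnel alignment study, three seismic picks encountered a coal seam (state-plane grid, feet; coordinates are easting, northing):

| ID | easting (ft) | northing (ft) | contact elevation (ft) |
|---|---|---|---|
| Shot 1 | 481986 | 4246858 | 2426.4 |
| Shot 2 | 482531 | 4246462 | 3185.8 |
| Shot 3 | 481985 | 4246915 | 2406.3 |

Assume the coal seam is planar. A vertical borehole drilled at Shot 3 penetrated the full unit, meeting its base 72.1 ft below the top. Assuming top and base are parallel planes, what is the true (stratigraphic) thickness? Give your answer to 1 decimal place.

46.2 ft

Let the plane be z = a·easting + b·northing + c.
Shot 2−Shot 1: 545a − 396b = 759.4;  Shot 3−Shot 1: −1a + 57b = −20.1.
Solving gives a = 1.15185, b = −0.33242.
|∇z| = √(a²+b²) = 1.19886, so dip δ = arctan(1.19886) = 50.17°.
True thickness = vertical thickness × cos δ = 72.1 × cos 50.17° = 46.2 ft.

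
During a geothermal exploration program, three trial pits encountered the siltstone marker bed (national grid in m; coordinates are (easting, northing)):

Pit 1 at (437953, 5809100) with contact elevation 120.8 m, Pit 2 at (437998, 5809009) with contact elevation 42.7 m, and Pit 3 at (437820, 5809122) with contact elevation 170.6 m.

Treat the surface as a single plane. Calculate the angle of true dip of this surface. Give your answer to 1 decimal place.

Let the plane be z = a·E + b·N + c.
Pit 2−Pit 1: 45a − 91b = −78.1;  Pit 3−Pit 1: −133a + 22b = 49.8.
Solving gives a = −0.25318, b = 0.73304.
Gradient magnitude |∇z| = √(a² + b²) = √(0.06410 + 0.53735) = 0.77553.
True dip = arctan(0.77553) = 37.8°, dipping toward SSE (azimuth ≈ 161°).

37.8°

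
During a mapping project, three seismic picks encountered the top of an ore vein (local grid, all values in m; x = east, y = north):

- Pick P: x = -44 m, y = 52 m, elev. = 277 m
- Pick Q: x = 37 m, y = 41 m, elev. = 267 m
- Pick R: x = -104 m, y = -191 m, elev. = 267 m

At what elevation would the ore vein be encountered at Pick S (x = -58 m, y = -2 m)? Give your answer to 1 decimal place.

274.9 m

Let the plane be z = a·x + b·y + c.
Pick Q−Pick P: 81a − 11b = −10;  Pick R−Pick P: −60a − 243b = −10.
Solving gives a = −0.11404, b = 0.06931.
Then c = 277 − a·-44 − b·52 = 268.38.
At (-58, -2): z = 6.6 − 0.1 + 268.38 = 274.9 m.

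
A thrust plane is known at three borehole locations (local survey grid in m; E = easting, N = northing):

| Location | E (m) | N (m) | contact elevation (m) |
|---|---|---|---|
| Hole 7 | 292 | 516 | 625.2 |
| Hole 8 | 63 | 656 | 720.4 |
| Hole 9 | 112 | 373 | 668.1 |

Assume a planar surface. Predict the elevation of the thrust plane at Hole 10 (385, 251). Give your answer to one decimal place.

Two edge vectors: Hole 7→Hole 8 = (-229, 140, 95.2), Hole 7→Hole 9 = (-180, -143, 42.9).
Normal n = (Hole 7→Hole 8) × (Hole 7→Hole 9) = (19619.6, -7311.9, 57947).
So ∂z/∂E = −n_x/n_z = −0.33858 and ∂z/∂N = −n_y/n_z = 0.12618.
Intercept c from Hole 7: 625.2 + 98.86 − 65.11 = 658.95.
At (385, 251): z = −130.4 + 31.7 + 658.95 = 560.3 m.

560.3 m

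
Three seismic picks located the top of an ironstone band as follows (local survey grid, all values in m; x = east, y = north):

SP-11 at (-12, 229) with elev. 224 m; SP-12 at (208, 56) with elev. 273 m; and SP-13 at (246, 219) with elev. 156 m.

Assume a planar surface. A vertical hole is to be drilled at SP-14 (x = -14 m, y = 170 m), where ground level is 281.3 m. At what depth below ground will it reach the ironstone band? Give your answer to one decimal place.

18.3 m

Two edge vectors: SP-11→SP-12 = (220, -173, 49), SP-11→SP-13 = (258, -10, -68).
Normal n = (SP-11→SP-12) × (SP-11→SP-13) = (12254, 27602, 42434).
So ∂z/∂x = −n_x/n_z = −0.28878 and ∂z/∂y = −n_y/n_z = −0.65047.
Intercept c from SP-11: 224 − 3.47 + 148.96 = 369.49.
At (-14, 170): z_contact = 4.04 − 110.58 + 369.49 = 262.96 m.
Depth below ground = 281.3 − 262.96 = 18.3 m.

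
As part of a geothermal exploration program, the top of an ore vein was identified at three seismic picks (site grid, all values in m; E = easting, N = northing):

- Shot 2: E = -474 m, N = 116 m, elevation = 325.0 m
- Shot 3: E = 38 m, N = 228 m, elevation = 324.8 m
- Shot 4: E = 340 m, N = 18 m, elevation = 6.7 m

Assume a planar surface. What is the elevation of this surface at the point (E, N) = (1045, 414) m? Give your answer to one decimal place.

284.9 m

Two edge vectors: Shot 2→Shot 3 = (512, 112, -0.2), Shot 2→Shot 4 = (814, -98, -318.3).
Normal n = (Shot 2→Shot 3) × (Shot 2→Shot 4) = (-35669.2, 162806.8, -141344).
So ∂z/∂E = −n_x/n_z = −0.252357 and ∂z/∂N = −n_y/n_z = 1.151848.
Intercept c from Shot 2: 325 − 119.62 − 133.61 = 71.77.
At (1045, 414): z = −263.7 + 476.9 + 71.77 = 284.9 m.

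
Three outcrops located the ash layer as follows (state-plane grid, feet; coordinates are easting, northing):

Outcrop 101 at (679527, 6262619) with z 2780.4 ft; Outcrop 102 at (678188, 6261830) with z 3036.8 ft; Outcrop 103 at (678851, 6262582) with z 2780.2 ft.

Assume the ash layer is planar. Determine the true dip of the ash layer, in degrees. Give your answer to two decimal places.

19.77°

Two edge vectors: Outcrop 101→Outcrop 102 = (-1339, -789, 256.4), Outcrop 101→Outcrop 103 = (-676, -37, -0.2).
Normal n = (Outcrop 101→Outcrop 102) × (Outcrop 101→Outcrop 103) = (9644.6, -173594.2, -483821).
So ∂z/∂easting = −n_x/n_z = 0.01993 and ∂z/∂northing = −n_y/n_z = −0.35880.
Gradient magnitude |∇z| = √(a² + b²) = √(0.00040 + 0.12874) = 0.35935.
True dip = arctan(0.35935) = 19.77°, dipping toward N (azimuth ≈ 357°).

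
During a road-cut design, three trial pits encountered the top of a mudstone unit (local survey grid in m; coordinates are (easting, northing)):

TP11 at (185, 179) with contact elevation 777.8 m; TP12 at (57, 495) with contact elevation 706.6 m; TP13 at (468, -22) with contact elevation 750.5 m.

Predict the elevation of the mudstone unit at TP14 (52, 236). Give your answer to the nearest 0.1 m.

804.5 m

Let the plane be z = a·E + b·N + c.
TP12−TP11: −128a + 316b = −71.2;  TP13−TP11: 283a − 201b = −27.3.
Solving gives a = −0.36009, b = −0.37118.
Then c = 777.8 − a·185 − b·179 = 910.86.
At (52, 236): z = −18.7 − 87.6 + 910.86 = 804.5 m.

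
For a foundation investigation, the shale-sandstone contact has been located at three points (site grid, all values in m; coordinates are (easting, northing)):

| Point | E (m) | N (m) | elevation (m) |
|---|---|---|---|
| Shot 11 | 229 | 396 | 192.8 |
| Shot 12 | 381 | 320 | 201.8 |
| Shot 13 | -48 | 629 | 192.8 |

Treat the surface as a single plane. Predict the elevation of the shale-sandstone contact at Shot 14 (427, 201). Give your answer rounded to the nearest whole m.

Let the plane be z = a·E + b·N + c.
Shot 12−Shot 11: 152a − 76b = 9;  Shot 13−Shot 11: −277a + 233b = 0.
Solving gives a = 0.14599, b = 0.17356.
Then c = 192.8 − a·229 − b·396 = 90.64.
At (427, 201): z = 62.3 + 34.9 + 90.64 = 187.9 m.

188 m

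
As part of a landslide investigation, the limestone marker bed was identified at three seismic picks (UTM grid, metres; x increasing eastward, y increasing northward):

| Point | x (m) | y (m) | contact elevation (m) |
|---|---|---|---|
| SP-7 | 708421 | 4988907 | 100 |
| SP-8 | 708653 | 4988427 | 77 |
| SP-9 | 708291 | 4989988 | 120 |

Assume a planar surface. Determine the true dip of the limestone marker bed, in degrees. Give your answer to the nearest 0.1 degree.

Two edge vectors: SP-7→SP-8 = (232, -480, -23), SP-7→SP-9 = (-130, 1081, 20).
Normal n = (SP-7→SP-8) × (SP-7→SP-9) = (15263, -1650, 188392).
So ∂z/∂x = −n_x/n_z = −0.08102 and ∂z/∂y = −n_y/n_z = 0.00876.
Gradient magnitude |∇z| = √(a² + b²) = √(0.00656 + 0.00008) = 0.08149.
True dip = arctan(0.08149) = 4.7°, dipping toward E (azimuth ≈ 096°).

4.7°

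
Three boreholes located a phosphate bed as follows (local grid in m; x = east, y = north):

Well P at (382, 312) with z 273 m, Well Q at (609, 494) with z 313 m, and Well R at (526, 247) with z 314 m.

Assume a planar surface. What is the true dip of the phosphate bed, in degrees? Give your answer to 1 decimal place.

14.6°

Let the plane be z = a·x + b·y + c.
Well Q−Well P: 227a + 182b = 40;  Well R−Well P: 144a − 65b = 41.
Solving gives a = 0.24564, b = −0.08659.
Gradient magnitude |∇z| = √(a² + b²) = √(0.06034 + 0.00750) = 0.26045.
True dip = arctan(0.26045) = 14.6°, dipping toward WNW (azimuth ≈ 289°).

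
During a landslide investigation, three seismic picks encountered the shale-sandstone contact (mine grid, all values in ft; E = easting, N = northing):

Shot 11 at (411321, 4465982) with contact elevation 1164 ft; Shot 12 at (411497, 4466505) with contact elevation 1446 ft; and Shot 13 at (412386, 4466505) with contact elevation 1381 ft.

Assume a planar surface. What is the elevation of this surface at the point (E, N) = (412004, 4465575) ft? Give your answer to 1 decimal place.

884.6 ft

Let the plane be z = a·E + b·N + c.
Shot 12−Shot 11: 176a + 523b = 282;  Shot 13−Shot 11: 1065a + 523b = 217.
Solving gives a = −0.073115861, b = 0.563801896.
Then c = 1164 − a·411321 − b·4465982 = −2486691.03.
At (412004, 4465575): z = −30124.0 + 2517699.7 − 2486691.03 = 884.6 ft.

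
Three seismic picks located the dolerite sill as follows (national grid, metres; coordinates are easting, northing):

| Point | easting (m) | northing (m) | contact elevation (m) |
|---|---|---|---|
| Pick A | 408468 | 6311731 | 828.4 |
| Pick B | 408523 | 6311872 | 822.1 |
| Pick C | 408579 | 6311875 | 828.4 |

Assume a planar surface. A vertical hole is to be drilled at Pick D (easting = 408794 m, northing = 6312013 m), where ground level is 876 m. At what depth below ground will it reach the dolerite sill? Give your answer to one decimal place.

34.9 m

Let the plane be z = a·easting + b·northing + c.
Pick B−Pick A: 55a + 141b = −6.3;  Pick C−Pick A: 111a + 144b = 0.
Solving gives a = 0.117345751, b = −0.090454016.
Then c = 828.4 − a·408468 − b·6311731 = 523817.83.
At (408794, 6312013): z_contact = 47970.24 − 570946.93 + 523817.83 = 841.15 m.
Depth below ground = 876 − 841.15 = 34.9 m.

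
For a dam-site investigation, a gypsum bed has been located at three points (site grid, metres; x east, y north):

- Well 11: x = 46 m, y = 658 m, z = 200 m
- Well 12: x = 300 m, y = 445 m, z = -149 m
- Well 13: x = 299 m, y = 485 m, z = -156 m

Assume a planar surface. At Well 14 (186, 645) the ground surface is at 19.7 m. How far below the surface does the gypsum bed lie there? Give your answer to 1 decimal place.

34.4 m

Let the plane be z = a·x + b·y + c.
Well 12−Well 11: 254a − 213b = −349;  Well 13−Well 11: 253a − 173b = −356.
Solving gives a = −1.55333, b = −0.21383.
Then c = 200 − a·46 − b·658 = 412.16.
At (186, 645): z_contact = −288.92 − 137.92 + 412.16 = -14.69 m.
Depth below ground = 19.7 − (-14.69) = 34.4 m.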